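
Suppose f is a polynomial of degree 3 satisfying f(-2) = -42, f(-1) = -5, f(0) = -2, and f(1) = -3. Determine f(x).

f(x) = 5x^3 - 2x^2 - 4x - 2

Write f(x) = ax^3 + bx^2 + cx + d. Substituting each data point gives a linear system:
  -8a + 4b - 2c + d = -42
  -a + b - c + d = -5
  d = -2
  a + b + c + d = -3
Solving the system yields a = 5, b = -2, c = -4, d = -2.
So f(x) = 5x³ - 2x² - 4x - 2.
Check: f(-1) = -5. ✓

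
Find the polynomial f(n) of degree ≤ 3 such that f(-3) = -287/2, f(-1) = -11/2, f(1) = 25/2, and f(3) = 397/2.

Write f(n) = an^3 + bn^2 + cn + d. Substituting each data point gives a linear system:
  -27a + 9b - 3c + d = -287/2
  -a + b - c + d = -11/2
  a + b + c + d = 25/2
  27a + 9b + 3c + d = 397/2
Solving the system yields a = 6, b = 3, c = 3, d = 1/2.
So f(n) = 6n^3 + 3n^2 + 3n + 1/2.
Check: f(1) = 25/2. ✓

f(n) = 6n^3 + 3n^2 + 3n + 1/2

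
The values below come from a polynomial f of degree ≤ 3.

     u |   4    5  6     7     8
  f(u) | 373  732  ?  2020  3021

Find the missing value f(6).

The 4 known points determine the degree-3 polynomial uniquely.
Write f(u) = au^3 + bu^2 + cu + d. Substituting each data point gives a linear system:
  64a + 16b + 4c + d = 373
  125a + 25b + 5c + d = 732
  343a + 49b + 7c + d = 2020
  512a + 64b + 8c + d = 3021
Solving the system yields a = 6, b = -1, c = 2, d = -3.
So f(u) = 6u³ - u² + 2u - 3.
Then f(6) = 1269.

1269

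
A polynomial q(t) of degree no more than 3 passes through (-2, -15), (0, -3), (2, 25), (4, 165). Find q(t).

q(t) = 2t^3 + 2t^2 + 2t - 3

Write q(t) = at^3 + bt^2 + ct + d. Substituting each data point gives a linear system:
  -8a + 4b - 2c + d = -15
  d = -3
  8a + 4b + 2c + d = 25
  64a + 16b + 4c + d = 165
Solving the system yields a = 2, b = 2, c = 2, d = -3.
So q(t) = 2t^3 + 2t^2 + 2t - 3.
Check: q(-2) = -15. ✓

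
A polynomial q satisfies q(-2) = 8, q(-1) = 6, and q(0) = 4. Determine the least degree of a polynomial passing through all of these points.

1

Forward differences of the values at n = -2, -1, 0:
  q  : 8  6  4
  Δ  : -2  -2
  Δ^2: 0
The first differences are constant (-2) and nonzero, while all higher differences vanish, so the minimal degree is 1.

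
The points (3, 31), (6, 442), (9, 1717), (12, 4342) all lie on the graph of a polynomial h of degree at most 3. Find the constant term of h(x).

-2

Write h(x) = ax^3 + bx^2 + cx + d. Substituting each data point gives a linear system:
  27a + 9b + 3c + d = 31
  216a + 36b + 6c + d = 442
  729a + 81b + 9c + d = 1717
  1728a + 144b + 12c + d = 4342
Solving the system yields a = 3, b = -6, c = 2, d = -2.
So h(x) = 3x^3 - 6x^2 + 2x - 2.
The constant term is -2.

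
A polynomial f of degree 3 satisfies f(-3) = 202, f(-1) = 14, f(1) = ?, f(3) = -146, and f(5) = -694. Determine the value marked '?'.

The 4 known points determine the degree-3 polynomial uniquely.
Write f(u) = au^3 + bu^2 + cu + d. Substituting each data point gives a linear system:
  -27a + 9b - 3c + d = 202
  -a + b - c + d = 14
  27a + 9b + 3c + d = -146
  125a + 25b + 5c + d = -694
Solving the system yields a = -6, b = 3, c = -4, d = 1.
So f(u) = -6u^3 + 3u^2 - 4u + 1.
Then f(1) = -6.

-6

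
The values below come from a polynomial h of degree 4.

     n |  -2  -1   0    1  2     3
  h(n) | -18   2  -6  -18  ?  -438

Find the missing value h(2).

On equispaced nodes a degree-4 polynomial has vanishing fifth forward difference, so
  - h(-2) + 5·h(-1) - 10·h(0) + 10·h(1) - 5·h(2) + h(3) = 0.
Substituting the known values and solving for h(2):
  -5·h(2) = 530
  h(2) = -106.

-106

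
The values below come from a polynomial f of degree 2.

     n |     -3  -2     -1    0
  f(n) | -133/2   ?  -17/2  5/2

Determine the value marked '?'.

The 3 known points determine the degree-2 polynomial uniquely.
Write f(n) = an^2 + bn + c. Substituting each data point gives a linear system:
  9a - 3b + c = -133/2
  a - b + c = -17/2
  c = 5/2
Solving the system yields a = -6, b = 5, c = 5/2.
So f(n) = -6n^2 + 5n + 5/2.
Then f(-2) = -63/2.

-63/2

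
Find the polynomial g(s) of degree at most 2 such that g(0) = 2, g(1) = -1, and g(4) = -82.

Using the Lagrange interpolation formula with nodes 0, 1, 4:
  L_0(s) = (s - 1)(s - 4) / 4
  L_1(s) = s(s - 4) / -3
  L_2(s) = s(s - 1) / 12
Then g(s) = 2·L_0(s) - 1·L_1(s) - 82·L_2(s).
Expanding and collecting terms gives g(s) = -6s^2 + 3s + 2.
Check: g(1) = -1. ✓

g(s) = -6s^2 + 3s + 2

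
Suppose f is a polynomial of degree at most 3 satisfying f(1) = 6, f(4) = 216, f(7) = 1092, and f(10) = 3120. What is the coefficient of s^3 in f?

Write f(s) = as^3 + bs^2 + cs + d. Substituting each data point gives a linear system:
  a + b + c + d = 6
  64a + 16b + 4c + d = 216
  343a + 49b + 7c + d = 1092
  1000a + 100b + 10c + d = 3120
Solving the system yields a = 3, b = 1, c = 2, d = 0.
So f(s) = 3s^3 + s^2 + 2s.
The leading coefficient is 3.

3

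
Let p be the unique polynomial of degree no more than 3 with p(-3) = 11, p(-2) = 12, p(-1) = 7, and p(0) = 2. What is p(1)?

Write p(u) = au^3 + bu^2 + cu + d. Substituting each data point gives a linear system:
  -27a + 9b - 3c + d = 11
  -8a + 4b - 2c + d = 12
  -a + b - c + d = 7
  d = 2
Solving the system yields a = 1, b = 3, c = -3, d = 2.
So p(u) = u³ + 3u² - 3u + 2.
Then p(1) = 3.

3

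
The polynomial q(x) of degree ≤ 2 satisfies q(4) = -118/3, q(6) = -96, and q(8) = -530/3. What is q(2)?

Write q(x) = ax^2 + bx + c. Substituting each data point gives a linear system:
  16a + 4b + c = -118/3
  36a + 6b + c = -96
  64a + 8b + c = -530/3
Solving the system yields a = -3, b = 5/3, c = 2.
So q(x) = -3x^2 + (5/3)x + 2.
Then q(2) = -20/3.

-20/3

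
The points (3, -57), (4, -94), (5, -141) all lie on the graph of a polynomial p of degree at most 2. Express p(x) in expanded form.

p(x) = -5x^2 - 2x - 6

Write p(x) = ax^2 + bx + c. Substituting each data point gives a linear system:
  9a + 3b + c = -57
  16a + 4b + c = -94
  25a + 5b + c = -141
Solving the system yields a = -5, b = -2, c = -6.
So p(x) = -5x^2 - 2x - 6.
Check: p(4) = -94. ✓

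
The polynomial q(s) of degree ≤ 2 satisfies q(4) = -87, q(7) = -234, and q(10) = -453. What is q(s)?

Using the Lagrange interpolation formula with nodes 4, 7, 10:
  L_0(s) = (s - 7)(s - 10) / 18
  L_1(s) = (s - 4)(s - 10) / -9
  L_2(s) = (s - 4)(s - 7) / 18
Then q(s) = -87·L_0(s) - 234·L_1(s) - 453·L_2(s).
Expanding and collecting terms gives q(s) = -4s^2 - 5s - 3.
Check: q(7) = -234. ✓

q(s) = -4s^2 - 5s - 3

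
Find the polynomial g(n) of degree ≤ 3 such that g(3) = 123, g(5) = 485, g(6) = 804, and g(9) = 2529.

g(n) = 3n^3 + 4n^2 + 2n

Write g(n) = an^3 + bn^2 + cn + d. Substituting each data point gives a linear system:
  27a + 9b + 3c + d = 123
  125a + 25b + 5c + d = 485
  216a + 36b + 6c + d = 804
  729a + 81b + 9c + d = 2529
Solving the system yields a = 3, b = 4, c = 2, d = 0.
So g(n) = 3n^3 + 4n^2 + 2n.
Check: g(6) = 804. ✓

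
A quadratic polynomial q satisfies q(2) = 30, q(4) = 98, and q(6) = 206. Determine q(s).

q(s) = 5s^2 + 4s + 2

Write q(s) = as^2 + bs + c. Substituting each data point gives a linear system:
  4a + 2b + c = 30
  16a + 4b + c = 98
  36a + 6b + c = 206
Solving the system yields a = 5, b = 4, c = 2.
So q(s) = 5s^2 + 4s + 2.
Check: q(2) = 30. ✓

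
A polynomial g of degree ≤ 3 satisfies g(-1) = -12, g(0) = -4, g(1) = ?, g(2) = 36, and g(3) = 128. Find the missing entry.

2

On equispaced nodes a degree-3 polynomial has vanishing fourth forward difference, so
  g(-1) - 4·g(0) + 6·g(1) - 4·g(2) + g(3) = 0.
Substituting the known values and solving for g(1):
  6·g(1) = 12
  g(1) = 2.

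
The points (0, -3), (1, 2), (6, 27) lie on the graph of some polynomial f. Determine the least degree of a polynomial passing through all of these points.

Divided differences on the nodes 0, 1, 6:
  order 0: -3  2  27
  order 1: 5  5
  order 2: 0
The order-1 divided differences are all 5 (nonzero) and every higher order vanishes, so the data lies on a polynomial of degree exactly 1.

1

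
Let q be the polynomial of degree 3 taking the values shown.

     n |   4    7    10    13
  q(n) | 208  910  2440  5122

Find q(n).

Using the Lagrange interpolation formula with nodes 4, 7, 10, 13:
  L_0(n) = (n - 7)(n - 10)(n - 13) / -162
  L_1(n) = (n - 4)(n - 10)(n - 13) / 54
  L_2(n) = (n - 4)(n - 7)(n - 13) / -54
  L_3(n) = (n - 4)(n - 7)(n - 10) / 162
Then q(n) = 208·L_0(n) + 910·L_1(n) + 2440·L_2(n) + 5122·L_3(n).
Expanding and collecting terms gives q(n) = 2n³ + 4n² + 4n.
Check: q(13) = 5122. ✓

q(n) = 2n^3 + 4n^2 + 4n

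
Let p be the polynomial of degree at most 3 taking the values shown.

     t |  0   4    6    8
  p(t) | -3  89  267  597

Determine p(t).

Using the Lagrange interpolation formula with nodes 0, 4, 6, 8:
  L_0(t) = (t - 4)(t - 6)(t - 8) / -192
  L_1(t) = t(t - 6)(t - 8) / 32
  L_2(t) = t(t - 4)(t - 8) / -24
  L_3(t) = t(t - 4)(t - 6) / 64
Then p(t) = -3·L_0(t) + 89·L_1(t) + 267·L_2(t) + 597·L_3(t).
Expanding and collecting terms gives p(t) = t^3 + t^2 + 3t - 3.
Check: p(0) = -3. ✓

p(t) = t^3 + t^2 + 3t - 3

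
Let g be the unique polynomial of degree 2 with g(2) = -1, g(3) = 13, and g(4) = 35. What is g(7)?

Write g(u) = au^2 + bu + c. Substituting each data point gives a linear system:
  4a + 2b + c = -1
  9a + 3b + c = 13
  16a + 4b + c = 35
Solving the system yields a = 4, b = -6, c = -5.
So g(u) = 4u² - 6u - 5.
Then g(7) = 149.

149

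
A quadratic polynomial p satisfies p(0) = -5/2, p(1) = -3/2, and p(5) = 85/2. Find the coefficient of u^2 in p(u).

2

Write p(u) = au^2 + bu + c. Substituting each data point gives a linear system:
  c = -5/2
  a + b + c = -3/2
  25a + 5b + c = 85/2
Solving the system yields a = 2, b = -1, c = -5/2.
So p(u) = 2u^2 - u - 5/2.
The leading coefficient is 2.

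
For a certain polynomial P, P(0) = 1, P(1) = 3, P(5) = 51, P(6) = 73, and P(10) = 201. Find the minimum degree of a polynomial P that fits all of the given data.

2

Divided differences on the nodes 0, 1, 5, 6, 10:
  order 0: 1  3  51  73  201
  order 1: 2  12  22  32
  order 2: 2  2  2
  order 3: 0  0
  order 4: 0
The order-2 divided differences are all 2 (nonzero) and every higher order vanishes, so the data lies on a polynomial of degree exactly 2.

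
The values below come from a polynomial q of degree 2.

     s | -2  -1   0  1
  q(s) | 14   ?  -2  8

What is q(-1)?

0

The 3 known points determine the degree-2 polynomial uniquely.
Write q(s) = as^2 + bs + c. Substituting each data point gives a linear system:
  4a - 2b + c = 14
  c = -2
  a + b + c = 8
Solving the system yields a = 6, b = 4, c = -2.
So q(s) = 6s² + 4s - 2.
Then q(-1) = 0.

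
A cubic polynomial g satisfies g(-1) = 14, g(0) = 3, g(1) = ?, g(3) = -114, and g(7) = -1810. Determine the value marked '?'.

2

The 4 known points determine the degree-3 polynomial uniquely.
Write g(u) = au^3 + bu^2 + cu + d. Substituting each data point gives a linear system:
  -a + b - c + d = 14
  d = 3
  27a + 9b + 3c + d = -114
  343a + 49b + 7c + d = -1810
Solving the system yields a = -6, b = 5, c = 0, d = 3.
So g(u) = -6u^3 + 5u^2 + 3.
Then g(1) = 2.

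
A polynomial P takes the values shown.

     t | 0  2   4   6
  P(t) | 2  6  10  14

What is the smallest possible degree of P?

1

Forward differences of the values at t = 0, 2, 4, 6:
  P  : 2  6  10  14
  Δ  : 4  4  4
  Δ^2: 0  0
  Δ^3: 0
The first differences are constant (4) and nonzero, while all higher differences vanish, so the minimal degree is 1.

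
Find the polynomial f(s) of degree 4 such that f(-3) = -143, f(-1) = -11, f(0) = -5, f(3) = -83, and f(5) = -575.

Write f(s) = as^4 + bs^3 + cs^2 + ds + e. Substituting each data point gives a linear system:
  81a - 27b + 9c - 3d + e = -143
  a - b + c - d + e = -11
  e = -5
  81a + 27b + 9c + 3d + e = -83
  625a + 125b + 25c + 5d + e = -575
Solving the system yields a = -1, b = 1, c = -3, d = 1, e = -5.
So f(s) = -s⁴ + s³ - 3s² + s - 5.
Check: f(5) = -575. ✓

f(s) = -s^4 + s^3 - 3s^2 + s - 5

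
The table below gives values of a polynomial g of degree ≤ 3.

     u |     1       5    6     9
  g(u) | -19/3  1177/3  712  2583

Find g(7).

3503/3

Using the Lagrange interpolation formula with nodes 1, 5, 6, 9:
  L_0(u) = (u - 5)(u - 6)(u - 9) / -160
  L_1(u) = (u - 1)(u - 6)(u - 9) / 16
  L_2(u) = (u - 1)(u - 5)(u - 9) / -15
  L_3(u) = (u - 1)(u - 5)(u - 6) / 96
Then g(u) = -19/3·L_0(u) + 1177/3·L_1(u) + 712·L_2(u) + 2583·L_3(u).
Expanding and collecting terms gives g(u) = 4u³ - 4u² - (1/3)u - 6.
Evaluating at u = 7: g(7) = 3503/3.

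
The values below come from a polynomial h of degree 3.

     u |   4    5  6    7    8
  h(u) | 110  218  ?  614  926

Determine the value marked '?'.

382

On equispaced nodes a degree-3 polynomial has vanishing fourth forward difference, so
  h(4) - 4·h(5) + 6·h(6) - 4·h(7) + h(8) = 0.
Substituting the known values and solving for h(6):
  6·h(6) = 2292
  h(6) = 382.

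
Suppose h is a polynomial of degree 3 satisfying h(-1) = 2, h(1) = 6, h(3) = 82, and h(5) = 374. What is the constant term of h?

Write h(x) = ax^3 + bx^2 + cx + d. Substituting each data point gives a linear system:
  -a + b - c + d = 2
  a + b + c + d = 6
  27a + 9b + 3c + d = 82
  125a + 25b + 5c + d = 374
Solving the system yields a = 3, b = 0, c = -1, d = 4.
So h(x) = 3x^3 - x + 4.
The constant term is 4.

4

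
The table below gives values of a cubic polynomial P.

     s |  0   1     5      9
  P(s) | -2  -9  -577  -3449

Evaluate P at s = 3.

Write P(s) = as^3 + bs^2 + cs + d. Substituting each data point gives a linear system:
  d = -2
  a + b + c + d = -9
  125a + 25b + 5c + d = -577
  729a + 81b + 9c + d = -3449
Solving the system yields a = -5, b = 3, c = -5, d = -2.
So P(s) = -5s³ + 3s² - 5s - 2.
Then P(3) = -125.

-125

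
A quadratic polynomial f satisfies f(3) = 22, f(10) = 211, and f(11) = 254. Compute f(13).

Using the Lagrange interpolation formula with nodes 3, 10, 11:
  L_0(n) = (n - 10)(n - 11) / 56
  L_1(n) = (n - 3)(n - 11) / -7
  L_2(n) = (n - 3)(n - 10) / 8
Then f(n) = 22·L_0(n) + 211·L_1(n) + 254·L_2(n).
Expanding and collecting terms gives f(n) = 2n² + n + 1.
Evaluating at n = 13: f(13) = 352.

352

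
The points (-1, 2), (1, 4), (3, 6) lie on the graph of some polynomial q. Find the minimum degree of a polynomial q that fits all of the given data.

Forward differences of the values at u = -1, 1, 3:
  q  : 2  4  6
  Δ  : 2  2
  Δ^2: 0
The first differences are constant (2) and nonzero, while all higher differences vanish, so the minimal degree is 1.

1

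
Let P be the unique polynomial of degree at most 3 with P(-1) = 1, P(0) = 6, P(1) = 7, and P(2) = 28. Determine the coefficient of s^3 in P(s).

Write P(s) = as^3 + bs^2 + cs + d. Substituting each data point gives a linear system:
  -a + b - c + d = 1
  d = 6
  a + b + c + d = 7
  8a + 4b + 2c + d = 28
Solving the system yields a = 4, b = -2, c = -1, d = 6.
So P(s) = 4s³ - 2s² - s + 6.
The leading coefficient is 4.

4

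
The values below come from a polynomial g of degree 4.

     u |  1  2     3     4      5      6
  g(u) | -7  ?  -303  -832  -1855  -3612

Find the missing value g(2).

The 5 known points determine the degree-4 polynomial uniquely.
Write g(u) = au^4 + bu^3 + cu^2 + du + e. Substituting each data point gives a linear system:
  a + b + c + d + e = -7
  81a + 27b + 9c + 3d + e = -303
  256a + 64b + 16c + 4d + e = -832
  625a + 125b + 25c + 5d + e = -1855
  1296a + 216b + 36c + 6d + e = -3612
Solving the system yields a = -2, b = -4, c = -5, d = 4, e = 0.
So g(u) = -2u⁴ - 4u³ - 5u² + 4u.
Then g(2) = -76.

-76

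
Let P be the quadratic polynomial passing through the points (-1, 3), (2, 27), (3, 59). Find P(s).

Using the Lagrange interpolation formula with nodes -1, 2, 3:
  L_0(s) = (s - 2)(s - 3) / 12
  L_1(s) = (s + 1)(s - 3) / -3
  L_2(s) = (s + 1)(s - 2) / 4
Then P(s) = 3·L_0(s) + 27·L_1(s) + 59·L_2(s).
Expanding and collecting terms gives P(s) = 6s² + 2s - 1.
Check: P(3) = 59. ✓

P(s) = 6s^2 + 2s - 1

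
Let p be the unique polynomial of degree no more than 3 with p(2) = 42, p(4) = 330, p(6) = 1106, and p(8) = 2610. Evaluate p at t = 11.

Using the Lagrange interpolation formula with nodes 2, 4, 6, 8:
  L_0(t) = (t - 4)(t - 6)(t - 8) / -48
  L_1(t) = (t - 2)(t - 6)(t - 8) / 16
  L_2(t) = (t - 2)(t - 4)(t - 8) / -16
  L_3(t) = (t - 2)(t - 4)(t - 6) / 48
Then p(t) = 42·L_0(t) + 330·L_1(t) + 1106·L_2(t) + 2610·L_3(t).
Expanding and collecting terms gives p(t) = 5t^3 + t^2 - 2t + 2.
Evaluating at t = 11: p(11) = 6756.

6756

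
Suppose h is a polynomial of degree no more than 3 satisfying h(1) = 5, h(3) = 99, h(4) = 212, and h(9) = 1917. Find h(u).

Write h(u) = au^3 + bu^2 + cu + d. Substituting each data point gives a linear system:
  a + b + c + d = 5
  27a + 9b + 3c + d = 99
  64a + 16b + 4c + d = 212
  729a + 81b + 9c + d = 1917
Solving the system yields a = 2, b = 6, c = -3, d = 0.
So h(u) = 2u³ + 6u² - 3u.
Check: h(1) = 5. ✓

h(u) = 2u^3 + 6u^2 - 3u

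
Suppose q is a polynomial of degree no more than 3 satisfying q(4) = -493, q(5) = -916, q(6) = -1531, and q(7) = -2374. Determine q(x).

Write q(x) = ax^3 + bx^2 + cx + d. Substituting each data point gives a linear system:
  64a + 16b + 4c + d = -493
  125a + 25b + 5c + d = -916
  216a + 36b + 6c + d = -1531
  343a + 49b + 7c + d = -2374
Solving the system yields a = -6, b = -6, c = -3, d = -1.
So q(x) = -6x³ - 6x² - 3x - 1.
Check: q(5) = -916. ✓

q(x) = -6x^3 - 6x^2 - 3x - 1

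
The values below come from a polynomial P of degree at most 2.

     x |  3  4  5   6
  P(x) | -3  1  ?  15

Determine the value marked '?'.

7

On equispaced nodes a degree-2 polynomial has vanishing third forward difference, so
  - P(3) + 3·P(4) - 3·P(5) + P(6) = 0.
Substituting the known values and solving for P(5):
  -3·P(5) = -21
  P(5) = 7.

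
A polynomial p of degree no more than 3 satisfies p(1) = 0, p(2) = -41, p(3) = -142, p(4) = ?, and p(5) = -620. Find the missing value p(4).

On equispaced nodes a degree-3 polynomial has vanishing fourth forward difference, so
  p(1) - 4·p(2) + 6·p(3) - 4·p(4) + p(5) = 0.
Substituting the known values and solving for p(4):
  -4·p(4) = 1308
  p(4) = -327.

-327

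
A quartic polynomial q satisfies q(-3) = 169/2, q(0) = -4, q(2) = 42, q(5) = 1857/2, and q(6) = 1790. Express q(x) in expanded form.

q(x) = x^4 + (3/2)x^3 + 5x^2 - x - 4

Write q(x) = ax^4 + bx^3 + cx^2 + dx + e. Substituting each data point gives a linear system:
  81a - 27b + 9c - 3d + e = 169/2
  e = -4
  16a + 8b + 4c + 2d + e = 42
  625a + 125b + 25c + 5d + e = 1857/2
  1296a + 216b + 36c + 6d + e = 1790
Solving the system yields a = 1, b = 3/2, c = 5, d = -1, e = -4.
So q(x) = x^4 + (3/2)x^3 + 5x^2 - x - 4.
Check: q(-3) = 169/2. ✓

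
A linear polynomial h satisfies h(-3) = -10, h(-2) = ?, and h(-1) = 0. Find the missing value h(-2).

-5

On equispaced nodes a degree-1 polynomial has vanishing second forward difference, so
  h(-3) - 2·h(-2) + h(-1) = 0.
Substituting the known values and solving for h(-2):
  -2·h(-2) = 10
  h(-2) = -5.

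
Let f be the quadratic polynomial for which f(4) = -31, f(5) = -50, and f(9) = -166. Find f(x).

f(x) = -2x^2 - x + 5

Using the Lagrange interpolation formula with nodes 4, 5, 9:
  L_0(x) = (x - 5)(x - 9) / 5
  L_1(x) = (x - 4)(x - 9) / -4
  L_2(x) = (x - 4)(x - 5) / 20
Then f(x) = -31·L_0(x) - 50·L_1(x) - 166·L_2(x).
Expanding and collecting terms gives f(x) = -2x² - x + 5.
Check: f(4) = -31. ✓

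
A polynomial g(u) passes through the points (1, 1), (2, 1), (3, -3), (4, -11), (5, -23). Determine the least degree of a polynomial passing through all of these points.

Forward differences of the values at u = 1, 2, 3, 4, 5:
  g  : 1  1  -3  -11  -23
  Δ  : 0  -4  -8  -12
  Δ^2: -4  -4  -4
  Δ^3: 0  0
  Δ^4: 0
The second differences are constant (-4) and nonzero, while all higher differences vanish, so the minimal degree is 2.

2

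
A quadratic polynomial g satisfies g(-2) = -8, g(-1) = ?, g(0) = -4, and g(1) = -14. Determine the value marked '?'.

The 3 known points determine the degree-2 polynomial uniquely.
Write g(x) = ax^2 + bx + c. Substituting each data point gives a linear system:
  4a - 2b + c = -8
  c = -4
  a + b + c = -14
Solving the system yields a = -4, b = -6, c = -4.
So g(x) = -4x^2 - 6x - 4.
Then g(-1) = -2.

-2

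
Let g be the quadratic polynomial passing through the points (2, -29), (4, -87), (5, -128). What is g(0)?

Write g(u) = au^2 + bu + c. Substituting each data point gives a linear system:
  4a + 2b + c = -29
  16a + 4b + c = -87
  25a + 5b + c = -128
Solving the system yields a = -4, b = -5, c = -3.
So g(u) = -4u^2 - 5u - 3.
Then g(0) = -3.

-3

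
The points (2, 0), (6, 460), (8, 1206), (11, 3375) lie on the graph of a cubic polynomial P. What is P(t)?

Write P(t) = at^3 + bt^2 + ct + d. Substituting each data point gives a linear system:
  8a + 4b + 2c + d = 0
  216a + 36b + 6c + d = 460
  512a + 64b + 8c + d = 1206
  1331a + 121b + 11c + d = 3375
Solving the system yields a = 3, b = -5, c = -1, d = -2.
So P(t) = 3t^3 - 5t^2 - t - 2.
Check: P(2) = 0. ✓

P(t) = 3t^3 - 5t^2 - t - 2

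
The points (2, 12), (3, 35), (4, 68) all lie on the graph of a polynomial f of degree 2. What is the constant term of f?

Write f(s) = as^2 + bs + c. Substituting each data point gives a linear system:
  4a + 2b + c = 12
  9a + 3b + c = 35
  16a + 4b + c = 68
Solving the system yields a = 5, b = -2, c = -4.
So f(s) = 5s^2 - 2s - 4.
The constant term is -4.

-4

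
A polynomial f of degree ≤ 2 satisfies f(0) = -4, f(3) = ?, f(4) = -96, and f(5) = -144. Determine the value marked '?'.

-58

The 3 known points determine the degree-2 polynomial uniquely.
Write f(t) = at^2 + bt + c. Substituting each data point gives a linear system:
  c = -4
  16a + 4b + c = -96
  25a + 5b + c = -144
Solving the system yields a = -5, b = -3, c = -4.
So f(t) = -5t^2 - 3t - 4.
Then f(3) = -58.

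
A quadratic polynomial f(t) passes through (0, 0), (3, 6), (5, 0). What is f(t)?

f(t) = -t^2 + 5t

Write f(t) = at^2 + bt + c. Substituting each data point gives a linear system:
  c = 0
  9a + 3b + c = 6
  25a + 5b + c = 0
Solving the system yields a = -1, b = 5, c = 0.
So f(t) = -t^2 + 5t.
Check: f(0) = 0. ✓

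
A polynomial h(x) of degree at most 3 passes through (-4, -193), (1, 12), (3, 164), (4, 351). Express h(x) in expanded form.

h(x) = 4x^3 + 5x^2 + 4x - 1

Write h(x) = ax^3 + bx^2 + cx + d. Substituting each data point gives a linear system:
  -64a + 16b - 4c + d = -193
  a + b + c + d = 12
  27a + 9b + 3c + d = 164
  64a + 16b + 4c + d = 351
Solving the system yields a = 4, b = 5, c = 4, d = -1.
So h(x) = 4x^3 + 5x^2 + 4x - 1.
Check: h(4) = 351. ✓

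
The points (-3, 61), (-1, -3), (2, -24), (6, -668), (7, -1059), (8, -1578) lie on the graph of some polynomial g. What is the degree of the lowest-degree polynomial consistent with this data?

Divided differences on the nodes -3, -1, 2, 6, 7, 8:
  order 0: 61  -3  -24  -668  -1059  -1578
  order 1: -32  -7  -161  -391  -519
  order 2: 5  -22  -46  -64
  order 3: -3  -3  -3
  order 4: 0  0
  order 5: 0
The order-3 divided differences are all -3 (nonzero) and every higher order vanishes, so the data lies on a polynomial of degree exactly 3.

3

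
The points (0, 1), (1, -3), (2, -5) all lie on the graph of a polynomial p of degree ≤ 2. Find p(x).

Write p(x) = ax^2 + bx + c. Substituting each data point gives a linear system:
  c = 1
  a + b + c = -3
  4a + 2b + c = -5
Solving the system yields a = 1, b = -5, c = 1.
So p(x) = x^2 - 5x + 1.
Check: p(2) = -5. ✓

p(x) = x^2 - 5x + 1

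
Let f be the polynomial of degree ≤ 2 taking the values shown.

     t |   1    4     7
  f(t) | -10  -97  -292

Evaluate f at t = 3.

-56

Write f(t) = at^2 + bt + c. Substituting each data point gives a linear system:
  a + b + c = -10
  16a + 4b + c = -97
  49a + 7b + c = -292
Solving the system yields a = -6, b = 1, c = -5.
So f(t) = -6t² + t - 5.
Then f(3) = -56.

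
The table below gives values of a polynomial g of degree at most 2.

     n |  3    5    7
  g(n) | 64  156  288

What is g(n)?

g(n) = 5n^2 + 6n + 1

Write g(n) = an^2 + bn + c. Substituting each data point gives a linear system:
  9a + 3b + c = 64
  25a + 5b + c = 156
  49a + 7b + c = 288
Solving the system yields a = 5, b = 6, c = 1.
So g(n) = 5n^2 + 6n + 1.
Check: g(7) = 288. ✓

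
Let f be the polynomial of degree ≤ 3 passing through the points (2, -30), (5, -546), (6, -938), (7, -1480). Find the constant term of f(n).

4

Write f(n) = an^3 + bn^2 + cn + d. Substituting each data point gives a linear system:
  8a + 4b + 2c + d = -30
  125a + 25b + 5c + d = -546
  216a + 36b + 6c + d = -938
  343a + 49b + 7c + d = -1480
Solving the system yields a = -4, b = -3, c = 5, d = 4.
So f(n) = -4n³ - 3n² + 5n + 4.
The constant term is 4.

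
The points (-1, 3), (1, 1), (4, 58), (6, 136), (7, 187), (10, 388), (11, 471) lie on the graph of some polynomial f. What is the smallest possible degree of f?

2

Divided differences on the nodes -1, 1, 4, 6, 7, 10, 11:
  order 0: 3  1  58  136  187  388  471
  order 1: -1  19  39  51  67  83
  order 2: 4  4  4  4  4
  order 3: 0  0  0  0
  order 4: 0  0  0
  order 5: 0  0
  order 6: 0
The order-2 divided differences are all 4 (nonzero) and every higher order vanishes, so the data lies on a polynomial of degree exactly 2.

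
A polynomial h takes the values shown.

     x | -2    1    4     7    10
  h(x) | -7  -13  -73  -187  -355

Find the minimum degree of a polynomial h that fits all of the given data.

Forward differences of the values at x = -2, 1, 4, 7, 10:
  h  : -7  -13  -73  -187  -355
  Δ  : -6  -60  -114  -168
  Δ^2: -54  -54  -54
  Δ^3: 0  0
  Δ^4: 0
The second differences are constant (-54) and nonzero, while all higher differences vanish, so the minimal degree is 2.

2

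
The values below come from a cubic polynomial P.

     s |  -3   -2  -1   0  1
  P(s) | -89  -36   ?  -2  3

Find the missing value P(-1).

On equispaced nodes a degree-3 polynomial has vanishing fourth forward difference, so
  P(-3) - 4·P(-2) + 6·P(-1) - 4·P(0) + P(1) = 0.
Substituting the known values and solving for P(-1):
  6·P(-1) = -66
  P(-1) = -11.

-11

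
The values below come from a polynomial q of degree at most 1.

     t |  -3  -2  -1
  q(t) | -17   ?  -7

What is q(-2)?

-12

The 2 known points determine the degree-1 polynomial uniquely.
Write q(t) = at + b. Substituting each data point gives a linear system:
  -3a + b = -17
  -a + b = -7
Solving the system yields a = 5, b = -2.
So q(t) = 5t - 2.
Then q(-2) = -12.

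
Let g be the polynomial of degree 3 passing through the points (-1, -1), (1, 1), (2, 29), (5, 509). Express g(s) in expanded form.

Write g(s) = as^3 + bs^2 + cs + d. Substituting each data point gives a linear system:
  -a + b - c + d = -1
  a + b + c + d = 1
  8a + 4b + 2c + d = 29
  125a + 25b + 5c + d = 509
Solving the system yields a = 4, b = 1, c = -3, d = -1.
So g(s) = 4s^3 + s^2 - 3s - 1.
Check: g(2) = 29. ✓

g(s) = 4s^3 + s^2 - 3s - 1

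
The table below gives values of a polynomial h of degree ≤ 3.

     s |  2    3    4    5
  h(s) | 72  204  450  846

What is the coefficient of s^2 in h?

Write h(s) = as^3 + bs^2 + cs + d. Substituting each data point gives a linear system:
  8a + 4b + 2c + d = 72
  27a + 9b + 3c + d = 204
  64a + 16b + 4c + d = 450
  125a + 25b + 5c + d = 846
Solving the system yields a = 6, b = 3, c = 3, d = 6.
So h(s) = 6s³ + 3s² + 3s + 6.
The coefficient of s^2 is 3.

3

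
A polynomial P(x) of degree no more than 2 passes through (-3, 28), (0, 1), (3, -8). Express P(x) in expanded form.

Write P(x) = ax^2 + bx + c. Substituting each data point gives a linear system:
  9a - 3b + c = 28
  c = 1
  9a + 3b + c = -8
Solving the system yields a = 1, b = -6, c = 1.
So P(x) = x^2 - 6x + 1.
Check: P(0) = 1. ✓

P(x) = x^2 - 6x + 1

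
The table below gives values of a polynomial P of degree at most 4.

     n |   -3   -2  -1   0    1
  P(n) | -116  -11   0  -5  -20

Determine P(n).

P(n) = -3n^4 - 5n^3 - 2n^2 - 5n - 5

Write P(n) = an^4 + bn^3 + cn^2 + dn + e. Substituting each data point gives a linear system:
  81a - 27b + 9c - 3d + e = -116
  16a - 8b + 4c - 2d + e = -11
  a - b + c - d + e = 0
  e = -5
  a + b + c + d + e = -20
Solving the system yields a = -3, b = -5, c = -2, d = -5, e = -5.
So P(n) = -3n^4 - 5n^3 - 2n^2 - 5n - 5.
Check: P(-1) = 0. ✓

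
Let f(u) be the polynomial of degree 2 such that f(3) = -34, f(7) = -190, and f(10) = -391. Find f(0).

Write f(u) = au^2 + bu + c. Substituting each data point gives a linear system:
  9a + 3b + c = -34
  49a + 7b + c = -190
  100a + 10b + c = -391
Solving the system yields a = -4, b = 1, c = -1.
So f(u) = -4u^2 + u - 1.
Then f(0) = -1.

-1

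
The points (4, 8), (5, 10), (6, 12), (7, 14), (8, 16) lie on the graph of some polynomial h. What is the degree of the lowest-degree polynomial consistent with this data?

1

Forward differences of the values at x = 4, 5, 6, 7, 8:
  h  : 8  10  12  14  16
  Δ  : 2  2  2  2
  Δ^2: 0  0  0
  Δ^3: 0  0
  Δ^4: 0
The first differences are constant (2) and nonzero, while all higher differences vanish, so the minimal degree is 1.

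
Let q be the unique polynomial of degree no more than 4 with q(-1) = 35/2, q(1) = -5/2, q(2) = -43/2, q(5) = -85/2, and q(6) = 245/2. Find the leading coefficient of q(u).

1

Write q(u) = au^4 + bu^3 + cu^2 + du + e. Substituting each data point gives a linear system:
  a - b + c - d + e = 35/2
  a + b + c + d + e = -5/2
  16a + 8b + 4c + 2d + e = -43/2
  625a + 125b + 25c + 5d + e = -85/2
  1296a + 216b + 36c + 6d + e = 245/2
Solving the system yields a = 1, b = -6, c = 4, d = -4, e = 5/2.
So q(u) = u^4 - 6u^3 + 4u^2 - 4u + 5/2.
The leading coefficient is 1.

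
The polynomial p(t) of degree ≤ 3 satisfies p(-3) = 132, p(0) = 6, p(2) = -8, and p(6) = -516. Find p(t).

Using the Lagrange interpolation formula with nodes -3, 0, 2, 6:
  L_0(t) = t(t - 2)(t - 6) / -135
  L_1(t) = (t + 3)(t - 2)(t - 6) / 36
  L_2(t) = (t + 3)t(t - 6) / -40
  L_3(t) = (t + 3)t(t - 2) / 216
Then p(t) = 132·L_0(t) + 6·L_1(t) - 8·L_2(t) - 516·L_3(t).
Expanding and collecting terms gives p(t) = -3t³ + 4t² - 3t + 6.
Check: p(6) = -516. ✓

p(t) = -3t^3 + 4t^2 - 3t + 6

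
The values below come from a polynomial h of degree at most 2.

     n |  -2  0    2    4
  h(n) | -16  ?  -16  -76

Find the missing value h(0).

On equispaced nodes a degree-2 polynomial has vanishing third forward difference, so
  - h(-2) + 3·h(0) - 3·h(2) + h(4) = 0.
Substituting the known values and solving for h(0):
  3·h(0) = 12
  h(0) = 4.

4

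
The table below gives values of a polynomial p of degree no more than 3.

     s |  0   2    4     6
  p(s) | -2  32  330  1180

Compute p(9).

Forward differences of the values at s = 0, 2, 4, 6:
  p  : -2  32  330  1180
  Δ  : 34  298  850
  Δ^2: 264  552
  Δ^3: 288
The third differences are constant, confirming degree 3.
Interpolating (Newton forward form) and evaluating at s = 9 gives p(9) = 4120.

4120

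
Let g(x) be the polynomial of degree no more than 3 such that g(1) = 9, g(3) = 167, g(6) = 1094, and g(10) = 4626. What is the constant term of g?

-4

Write g(x) = ax^3 + bx^2 + cx + d. Substituting each data point gives a linear system:
  a + b + c + d = 9
  27a + 9b + 3c + d = 167
  216a + 36b + 6c + d = 1094
  1000a + 100b + 10c + d = 4626
Solving the system yields a = 4, b = 6, c = 3, d = -4.
So g(x) = 4x^3 + 6x^2 + 3x - 4.
The constant term is -4.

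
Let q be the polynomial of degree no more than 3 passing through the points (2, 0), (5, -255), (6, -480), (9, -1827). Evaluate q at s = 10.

-2560

Write q(s) = as^3 + bs^2 + cs + d. Substituting each data point gives a linear system:
  8a + 4b + 2c + d = 0
  125a + 25b + 5c + d = -255
  216a + 36b + 6c + d = -480
  729a + 81b + 9c + d = -1827
Solving the system yields a = -3, b = 4, c = 4, d = 0.
So q(s) = -3s^3 + 4s^2 + 4s.
Then q(10) = -2560.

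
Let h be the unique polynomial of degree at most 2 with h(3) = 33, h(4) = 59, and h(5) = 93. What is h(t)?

Write h(t) = at^2 + bt + c. Substituting each data point gives a linear system:
  9a + 3b + c = 33
  16a + 4b + c = 59
  25a + 5b + c = 93
Solving the system yields a = 4, b = -2, c = 3.
So h(t) = 4t^2 - 2t + 3.
Check: h(4) = 59. ✓

h(t) = 4t^2 - 2t + 3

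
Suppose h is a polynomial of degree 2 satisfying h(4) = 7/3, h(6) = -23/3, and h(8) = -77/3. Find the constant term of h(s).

-5/3

Write h(s) = as^2 + bs + c. Substituting each data point gives a linear system:
  16a + 4b + c = 7/3
  36a + 6b + c = -23/3
  64a + 8b + c = -77/3
Solving the system yields a = -1, b = 5, c = -5/3.
So h(s) = -s^2 + 5s - 5/3.
The constant term is -5/3.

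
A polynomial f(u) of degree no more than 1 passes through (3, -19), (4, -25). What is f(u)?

Using the Lagrange interpolation formula with nodes 3, 4:
  L_0(u) = (u - 4) / -1
  L_1(u) = (u - 3) / 1
Then f(u) = -19·L_0(u) - 25·L_1(u).
Expanding and collecting terms gives f(u) = -6u - 1.
Check: f(4) = -25. ✓

f(u) = -6u - 1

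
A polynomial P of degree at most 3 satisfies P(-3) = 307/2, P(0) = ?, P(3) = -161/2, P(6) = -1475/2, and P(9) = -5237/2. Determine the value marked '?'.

On equispaced nodes a degree-3 polynomial has vanishing fourth forward difference, so
  P(-3) - 4·P(0) + 6·P(3) - 4·P(6) + P(9) = 0.
Substituting the known values and solving for P(0):
  -4·P(0) = -2
  P(0) = 1/2.

1/2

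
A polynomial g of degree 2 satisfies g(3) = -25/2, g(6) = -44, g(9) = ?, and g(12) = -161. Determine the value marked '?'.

-187/2

The 3 known points determine the degree-2 polynomial uniquely.
Write g(u) = au^2 + bu + c. Substituting each data point gives a linear system:
  9a + 3b + c = -25/2
  36a + 6b + c = -44
  144a + 12b + c = -161
Solving the system yields a = -1, b = -3/2, c = 1.
So g(u) = -u² - (3/2)u + 1.
Then g(9) = -187/2.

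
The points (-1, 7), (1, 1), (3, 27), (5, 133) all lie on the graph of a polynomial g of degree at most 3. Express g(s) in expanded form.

g(s) = s^3 + s^2 - 4s + 3

Using the Lagrange interpolation formula with nodes -1, 1, 3, 5:
  L_0(s) = (s - 1)(s - 3)(s - 5) / -48
  L_1(s) = (s + 1)(s - 3)(s - 5) / 16
  L_2(s) = (s + 1)(s - 1)(s - 5) / -16
  L_3(s) = (s + 1)(s - 1)(s - 3) / 48
Then g(s) = 7·L_0(s) + 1·L_1(s) + 27·L_2(s) + 133·L_3(s).
Expanding and collecting terms gives g(s) = s^3 + s^2 - 4s + 3.
Check: g(-1) = 7. ✓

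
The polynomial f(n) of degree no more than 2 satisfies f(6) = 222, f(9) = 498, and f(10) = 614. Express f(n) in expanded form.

Write f(n) = an^2 + bn + c. Substituting each data point gives a linear system:
  36a + 6b + c = 222
  81a + 9b + c = 498
  100a + 10b + c = 614
Solving the system yields a = 6, b = 2, c = -6.
So f(n) = 6n^2 + 2n - 6.
Check: f(10) = 614. ✓

f(n) = 6n^2 + 2n - 6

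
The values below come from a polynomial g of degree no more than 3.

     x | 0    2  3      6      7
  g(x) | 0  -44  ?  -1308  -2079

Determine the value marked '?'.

-159

The 4 known points determine the degree-3 polynomial uniquely.
Write g(x) = ax^3 + bx^2 + cx + d. Substituting each data point gives a linear system:
  d = 0
  8a + 4b + 2c + d = -44
  216a + 36b + 6c + d = -1308
  343a + 49b + 7c + d = -2079
Solving the system yields a = -6, b = -1, c = 4, d = 0.
So g(x) = -6x^3 - x^2 + 4x.
Then g(3) = -159.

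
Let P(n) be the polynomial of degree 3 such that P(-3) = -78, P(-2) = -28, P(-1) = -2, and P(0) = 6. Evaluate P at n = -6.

-432

Forward differences of the values at n = -3, -2, -1, 0:
  P  : -78  -28  -2  6
  Δ  : 50  26  8
  Δ^2: -24  -18
  Δ^3: 6
The third differences are constant, confirming degree 3.
Interpolating (Newton forward form) and evaluating at n = -6 gives P(-6) = -432.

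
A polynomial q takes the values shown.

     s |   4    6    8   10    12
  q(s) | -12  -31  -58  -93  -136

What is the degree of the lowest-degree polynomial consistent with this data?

2

Forward differences of the values at s = 4, 6, 8, 10, 12:
  q  : -12  -31  -58  -93  -136
  Δ  : -19  -27  -35  -43
  Δ^2: -8  -8  -8
  Δ^3: 0  0
  Δ^4: 0
The second differences are constant (-8) and nonzero, while all higher differences vanish, so the minimal degree is 2.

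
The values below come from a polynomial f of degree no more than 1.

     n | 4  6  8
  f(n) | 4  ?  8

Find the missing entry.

On equispaced nodes a degree-1 polynomial has vanishing second forward difference, so
  f(4) - 2·f(6) + f(8) = 0.
Substituting the known values and solving for f(6):
  -2·f(6) = -12
  f(6) = 6.

6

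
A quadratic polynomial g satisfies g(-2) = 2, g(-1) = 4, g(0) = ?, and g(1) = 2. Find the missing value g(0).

4

The 3 known points determine the degree-2 polynomial uniquely.
Write g(t) = at^2 + bt + c. Substituting each data point gives a linear system:
  4a - 2b + c = 2
  a - b + c = 4
  a + b + c = 2
Solving the system yields a = -1, b = -1, c = 4.
So g(t) = -t^2 - t + 4.
Then g(0) = 4.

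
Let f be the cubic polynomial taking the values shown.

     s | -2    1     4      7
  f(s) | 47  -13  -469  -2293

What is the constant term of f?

3

Write f(s) = as^3 + bs^2 + cs + d. Substituting each data point gives a linear system:
  -8a + 4b - 2c + d = 47
  a + b + c + d = -13
  64a + 16b + 4c + d = -469
  343a + 49b + 7c + d = -2293
Solving the system yields a = -6, b = -4, c = -6, d = 3.
So f(s) = -6s^3 - 4s^2 - 6s + 3.
The constant term is 3.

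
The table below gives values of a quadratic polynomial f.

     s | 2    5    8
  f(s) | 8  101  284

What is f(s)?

Write f(s) = as^2 + bs + c. Substituting each data point gives a linear system:
  4a + 2b + c = 8
  25a + 5b + c = 101
  64a + 8b + c = 284
Solving the system yields a = 5, b = -4, c = -4.
So f(s) = 5s² - 4s - 4.
Check: f(5) = 101. ✓

f(s) = 5s^2 - 4s - 4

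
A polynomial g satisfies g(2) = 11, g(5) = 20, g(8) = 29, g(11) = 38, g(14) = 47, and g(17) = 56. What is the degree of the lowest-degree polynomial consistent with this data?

Forward differences of the values at x = 2, 5, 8, 11, 14, 17:
  g  : 11  20  29  38  47  56
  Δ  : 9  9  9  9  9
  Δ^2: 0  0  0  0
  Δ^3: 0  0  0
  Δ^4: 0  0
  Δ^5: 0
The first differences are constant (9) and nonzero, while all higher differences vanish, so the minimal degree is 1.

1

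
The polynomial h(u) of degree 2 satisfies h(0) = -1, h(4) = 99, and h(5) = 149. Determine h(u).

Write h(u) = au^2 + bu + c. Substituting each data point gives a linear system:
  c = -1
  16a + 4b + c = 99
  25a + 5b + c = 149
Solving the system yields a = 5, b = 5, c = -1.
So h(u) = 5u² + 5u - 1.
Check: h(0) = -1. ✓

h(u) = 5u^2 + 5u - 1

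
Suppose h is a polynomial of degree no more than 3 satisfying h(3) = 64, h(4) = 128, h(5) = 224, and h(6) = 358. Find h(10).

1394

Write h(s) = as^3 + bs^2 + cs + d. Substituting each data point gives a linear system:
  27a + 9b + 3c + d = 64
  64a + 16b + 4c + d = 128
  125a + 25b + 5c + d = 224
  216a + 36b + 6c + d = 358
Solving the system yields a = 1, b = 4, c = -1, d = 4.
So h(s) = s^3 + 4s^2 - s + 4.
Then h(10) = 1394.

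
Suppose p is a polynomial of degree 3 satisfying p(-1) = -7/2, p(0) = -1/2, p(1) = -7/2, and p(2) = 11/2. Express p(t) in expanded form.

p(t) = 3t^3 - 3t^2 - 3t - 1/2

Using the Lagrange interpolation formula with nodes -1, 0, 1, 2:
  L_0(t) = t(t - 1)(t - 2) / -6
  L_1(t) = (t + 1)(t - 1)(t - 2) / 2
  L_2(t) = (t + 1)t(t - 2) / -2
  L_3(t) = (t + 1)t(t - 1) / 6
Then p(t) = -7/2·L_0(t) - 1/2·L_1(t) - 7/2·L_2(t) + 11/2·L_3(t).
Expanding and collecting terms gives p(t) = 3t^3 - 3t^2 - 3t - 1/2.
Check: p(0) = -1/2. ✓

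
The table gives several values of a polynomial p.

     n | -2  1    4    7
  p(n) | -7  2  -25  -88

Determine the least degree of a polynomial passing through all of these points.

Forward differences of the values at n = -2, 1, 4, 7:
  p  : -7  2  -25  -88
  Δ  : 9  -27  -63
  Δ^2: -36  -36
  Δ^3: 0
The second differences are constant (-36) and nonzero, while all higher differences vanish, so the minimal degree is 2.

2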